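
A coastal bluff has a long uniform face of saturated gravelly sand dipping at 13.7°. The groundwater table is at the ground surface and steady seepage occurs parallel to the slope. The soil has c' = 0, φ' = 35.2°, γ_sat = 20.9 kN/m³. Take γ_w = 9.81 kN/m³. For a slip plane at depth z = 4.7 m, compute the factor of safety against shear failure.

FS = 1.54

With seepage parallel to the slope and the water table at the surface, the effective normal stress on the slip plane uses the buoyant unit weight γ' = γ_sat − γ_w while the driving shear stress uses γ_sat:
FS = [c' + γ' z cos²β tanφ'] / [γ_sat z sinβ cosβ]
(For c' = 0 this reduces to FS = (γ'/γ_sat)·tanφ'/tanβ.)
γ' = 20.9 − 9.81 = 11.09 kN/m³
Numerator = 0.0 + 11.09·4.7·cos²13.7°·tan35.2° = 0.0 + 11.09·4.7·0.9439·0.7054 = 34.706 kPa
Denominator = 20.9·4.7·sin13.7°·cos13.7° = 20.9·4.7·0.2368·0.9715 = 22.603 kPa
FS = 34.706 / 22.603 = 1.535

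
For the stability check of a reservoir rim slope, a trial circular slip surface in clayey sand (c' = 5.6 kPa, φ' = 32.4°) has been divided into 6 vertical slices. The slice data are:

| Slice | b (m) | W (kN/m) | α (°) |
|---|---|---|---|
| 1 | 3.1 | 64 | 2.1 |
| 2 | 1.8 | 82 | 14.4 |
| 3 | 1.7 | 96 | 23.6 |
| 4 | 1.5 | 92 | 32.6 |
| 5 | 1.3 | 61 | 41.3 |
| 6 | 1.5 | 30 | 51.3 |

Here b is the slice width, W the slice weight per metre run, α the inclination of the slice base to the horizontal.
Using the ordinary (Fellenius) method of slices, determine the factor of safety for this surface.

FS = 1.77

Ordinary method of slices: FS = Σ[c'·Δl_i + (W_i cosα_i)·tanφ'] / Σ W_i sinα_i, with Δl_i = b_i / cosα_i.
Slice 1: Δl = 3.1/cos2.1° = 3.102 m; N'_1 = 64·cos2.1° = 64.0; c'Δl = 17.37; W sinα = 2.3
Slice 2: Δl = 1.8/cos14.4° = 1.858 m; N'_2 = 82·cos14.4° = 79.4; c'Δl = 10.41; W sinα = 20.4
Slice 3: Δl = 1.7/cos23.6° = 1.855 m; N'_3 = 96·cos23.6° = 88.0; c'Δl = 10.39; W sinα = 38.4
Slice 4: Δl = 1.5/cos32.6° = 1.781 m; N'_4 = 92·cos32.6° = 77.5; c'Δl = 9.97; W sinα = 49.6
Slice 5: Δl = 1.3/cos41.3° = 1.730 m; N'_5 = 61·cos41.3° = 45.8; c'Δl = 9.69; W sinα = 40.3
Slice 6: Δl = 1.5/cos51.3° = 2.399 m; N'_6 = 30·cos51.3° = 18.8; c'Δl = 13.43; W sinα = 23.4
Σc'Δl = 71.3 kN/m; ΣN' = 373.4 kN/m; ΣW sinα = 174.4 kN/m
Resisting = 71.3 + 373.4·tan32.4° = 71.3 + 237.0 = 308.3 kN/m
FS = 308.3 / 174.4 = 1.767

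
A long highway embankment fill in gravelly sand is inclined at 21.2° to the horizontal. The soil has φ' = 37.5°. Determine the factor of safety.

FS = 1.98

For a dry cohesionless infinite slope the factor of safety is FS = tanφ' / tanβ.
FS = tan37.5° / tan21.2° = 0.7673 / 0.3879 = 1.978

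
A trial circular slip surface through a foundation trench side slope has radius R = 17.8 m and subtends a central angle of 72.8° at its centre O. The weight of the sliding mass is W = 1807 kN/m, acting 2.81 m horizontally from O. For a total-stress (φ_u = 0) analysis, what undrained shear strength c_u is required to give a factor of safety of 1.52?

FS = c_u·L_a·R / (W·d), so c_u = FS·W·d / (L_a·R).
Arc length L_a = R·θ = 17.8·(72.8°·π/180) = 17.8·1.2706 = 22.62 m
c_u = 1.52·1807·2.81 / (22.62·17.8) = 7718.1 / 402.58 = 19.17 kPa

c_u = 19.2 kPa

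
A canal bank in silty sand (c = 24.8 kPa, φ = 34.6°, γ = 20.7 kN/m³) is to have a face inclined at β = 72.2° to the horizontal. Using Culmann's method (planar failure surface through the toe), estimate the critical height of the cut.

H_c = 18.08 m

Culmann's analysis gives the critical failure plane at α_cr = (β + φ)/2 = (72.2 + 34.6)/2 = 53.4°, and the critical height
H_c = (4c/γ) · sinβ cosφ / [1 − cos(β − φ)]
    = (4·24.8/20.7) · sin72.2°·cos34.6° / [1 − cos(37.6°)]
    = 4.792 · 0.9521·0.8231 / [1 − 0.7923]
    = 4.792 · 0.7837 / 0.2077
    = 18.08 m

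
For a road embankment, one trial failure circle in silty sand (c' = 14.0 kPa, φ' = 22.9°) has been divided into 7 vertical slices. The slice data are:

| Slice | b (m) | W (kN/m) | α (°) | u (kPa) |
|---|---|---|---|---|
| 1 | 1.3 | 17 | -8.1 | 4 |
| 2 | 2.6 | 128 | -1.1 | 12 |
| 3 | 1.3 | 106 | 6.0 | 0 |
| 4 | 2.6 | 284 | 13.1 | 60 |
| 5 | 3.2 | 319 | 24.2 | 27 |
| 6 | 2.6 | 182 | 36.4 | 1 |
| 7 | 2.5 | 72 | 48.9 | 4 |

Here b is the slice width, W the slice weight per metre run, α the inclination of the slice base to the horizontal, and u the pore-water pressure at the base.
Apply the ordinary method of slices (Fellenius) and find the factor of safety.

Ordinary method of slices: FS = Σ[c'·Δl_i + (W_i cosα_i − u_i·Δl_i)·tanφ'] / Σ W_i sinα_i, with Δl_i = b_i / cosα_i.
Slice 1: Δl = 1.3/cos(-8.1°) = 1.313 m; N'_1 = 17·cos(-8.1°) − 4·1.313 = 11.6; c'Δl = 18.38; W sinα = -2.4
Slice 2: Δl = 2.6/cos(-1.1°) = 2.600 m; N'_2 = 128·cos(-1.1°) − 12·2.600 = 96.8; c'Δl = 36.41; W sinα = -2.5
Slice 3: Δl = 1.3/cos6.0° = 1.307 m; N'_3 = 106·cos6.0° − 0·1.307 = 105.4; c'Δl = 18.30; W sinα = 11.1
Slice 4: Δl = 2.6/cos13.1° = 2.669 m; N'_4 = 284·cos13.1° − 60·2.669 = 116.4; c'Δl = 37.37; W sinα = 64.4
Slice 5: Δl = 3.2/cos24.2° = 3.508 m; N'_5 = 319·cos24.2° − 27·3.508 = 196.2; c'Δl = 49.12; W sinα = 130.8
Slice 6: Δl = 2.6/cos36.4° = 3.230 m; N'_6 = 182·cos36.4° − 1·3.230 = 143.3; c'Δl = 45.22; W sinα = 108.0
Slice 7: Δl = 2.5/cos48.9° = 3.803 m; N'_7 = 72·cos48.9° − 4·3.803 = 32.1; c'Δl = 53.24; W sinα = 54.3
Σc'Δl = 258.0 kN/m; ΣN' = 701.8 kN/m; ΣW sinα = 363.6 kN/m
Resisting = 258.0 + 701.8·tan22.9° = 258.0 + 296.5 = 554.5 kN/m
FS = 554.5 / 363.6 = 1.525

FS = 1.52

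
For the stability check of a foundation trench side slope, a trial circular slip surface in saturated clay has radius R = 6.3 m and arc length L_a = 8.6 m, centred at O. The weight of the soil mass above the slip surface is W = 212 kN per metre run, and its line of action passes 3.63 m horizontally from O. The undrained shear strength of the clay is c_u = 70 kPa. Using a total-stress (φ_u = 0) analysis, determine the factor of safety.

FS = 4.93

Taking moments about the centre O, the resisting moment is provided by the undrained shear strength acting along the arc:
M_R = c_u·L_a·R = 70·8.60·6.3 = 3792.6 kN·m/m
M_D = W·d = 212·3.63 = 769.6 kN·m/m
FS = M_R / M_D = 3792.6 / 769.6 = 4.928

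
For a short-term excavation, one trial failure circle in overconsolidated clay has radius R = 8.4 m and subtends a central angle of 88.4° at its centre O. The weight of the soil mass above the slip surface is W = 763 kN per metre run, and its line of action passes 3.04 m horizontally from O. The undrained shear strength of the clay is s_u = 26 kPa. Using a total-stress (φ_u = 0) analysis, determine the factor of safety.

FS = 1.22

Taking moments about the centre O, the resisting moment is provided by the undrained shear strength acting along the arc:
Arc length L_a = R·θ = 8.4·(88.4°·π/180) = 8.4·1.5429 = 12.96 m
M_R = s_u·L_a·R = 26·12.96·8.4 = 2830.5 kN·m/m
M_D = W·d = 763·3.04 = 2319.5 kN·m/m
FS = M_R / M_D = 2830.5 / 2319.5 = 1.220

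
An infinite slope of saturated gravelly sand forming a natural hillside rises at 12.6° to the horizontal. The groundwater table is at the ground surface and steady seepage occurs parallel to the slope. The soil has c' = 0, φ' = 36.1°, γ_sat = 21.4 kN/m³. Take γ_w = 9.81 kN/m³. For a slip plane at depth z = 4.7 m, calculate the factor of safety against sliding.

With seepage parallel to the slope and the water table at the surface, the effective normal stress on the slip plane uses the buoyant unit weight γ' = γ_sat − γ_w while the driving shear stress uses γ_sat:
FS = [c' + γ' z cos²β tanφ'] / [γ_sat z sinβ cosβ]
(For c' = 0 this reduces to FS = (γ'/γ_sat)·tanφ'/tanβ.)
γ' = 21.4 − 9.81 = 11.59 kN/m³
Numerator = 0.0 + 11.59·4.7·cos²12.6°·tan36.1° = 0.0 + 11.59·4.7·0.9524·0.7292 = 37.832 kPa
Denominator = 21.4·4.7·sin12.6°·cos12.6° = 21.4·4.7·0.2181·0.9759 = 21.412 kPa
FS = 37.832 / 21.412 = 1.767

FS = 1.77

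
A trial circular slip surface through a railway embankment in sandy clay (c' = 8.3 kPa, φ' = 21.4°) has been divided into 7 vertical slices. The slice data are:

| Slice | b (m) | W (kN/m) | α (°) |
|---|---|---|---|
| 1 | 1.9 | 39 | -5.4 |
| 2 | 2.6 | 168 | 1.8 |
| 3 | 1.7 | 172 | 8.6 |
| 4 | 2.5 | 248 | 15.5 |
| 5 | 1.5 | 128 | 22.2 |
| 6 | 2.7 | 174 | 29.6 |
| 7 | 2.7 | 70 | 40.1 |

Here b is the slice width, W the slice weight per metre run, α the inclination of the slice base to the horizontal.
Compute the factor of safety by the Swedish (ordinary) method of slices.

FS = 1.87

Ordinary method of slices: FS = Σ[c'·Δl_i + (W_i cosα_i)·tanφ'] / Σ W_i sinα_i, with Δl_i = b_i / cosα_i.
Slice 1: Δl = 1.9/cos(-5.4°) = 1.908 m; N'_1 = 39·cos(-5.4°) = 38.8; c'Δl = 15.84; W sinα = -3.7
Slice 2: Δl = 2.6/cos1.8° = 2.601 m; N'_2 = 168·cos1.8° = 167.9; c'Δl = 21.59; W sinα = 5.3
Slice 3: Δl = 1.7/cos8.6° = 1.719 m; N'_3 = 172·cos8.6° = 170.1; c'Δl = 14.27; W sinα = 25.7
Slice 4: Δl = 2.5/cos15.5° = 2.594 m; N'_4 = 248·cos15.5° = 239.0; c'Δl = 21.53; W sinα = 66.3
Slice 5: Δl = 1.5/cos22.2° = 1.620 m; N'_5 = 128·cos22.2° = 118.5; c'Δl = 13.45; W sinα = 48.4
Slice 6: Δl = 2.7/cos29.6° = 3.105 m; N'_6 = 174·cos29.6° = 151.3; c'Δl = 25.77; W sinα = 85.9
Slice 7: Δl = 2.7/cos40.1° = 3.530 m; N'_7 = 70·cos40.1° = 53.5; c'Δl = 29.30; W sinα = 45.1
Σc'Δl = 141.8 kN/m; ΣN' = 939.1 kN/m; ΣW sinα = 273.0 kN/m
Resisting = 141.8 + 939.1·tan21.4° = 141.8 + 368.0 = 509.8 kN/m
FS = 509.8 / 273.0 = 1.867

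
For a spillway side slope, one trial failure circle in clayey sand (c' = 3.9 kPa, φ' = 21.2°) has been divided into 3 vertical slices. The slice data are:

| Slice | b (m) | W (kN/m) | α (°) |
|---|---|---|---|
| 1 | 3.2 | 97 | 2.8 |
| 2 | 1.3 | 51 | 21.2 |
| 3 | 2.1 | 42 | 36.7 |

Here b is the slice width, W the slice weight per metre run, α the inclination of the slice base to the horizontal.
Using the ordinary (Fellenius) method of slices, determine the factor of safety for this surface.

Ordinary method of slices: FS = Σ[c'·Δl_i + (W_i cosα_i)·tanφ'] / Σ W_i sinα_i, with Δl_i = b_i / cosα_i.
Slice 1: Δl = 3.2/cos2.8° = 3.204 m; N'_1 = 97·cos2.8° = 96.9; c'Δl = 12.49; W sinα = 4.7
Slice 2: Δl = 1.3/cos21.2° = 1.394 m; N'_2 = 51·cos21.2° = 47.5; c'Δl = 5.44; W sinα = 18.4
Slice 3: Δl = 2.1/cos36.7° = 2.619 m; N'_3 = 42·cos36.7° = 33.7; c'Δl = 10.21; W sinα = 25.1
Σc'Δl = 28.1 kN/m; ΣN' = 178.1 kN/m; ΣW sinα = 48.3 kN/m
Resisting = 28.1 + 178.1·tan21.2° = 28.1 + 69.1 = 97.2 kN/m
FS = 97.2 / 48.3 = 2.014

FS = 2.01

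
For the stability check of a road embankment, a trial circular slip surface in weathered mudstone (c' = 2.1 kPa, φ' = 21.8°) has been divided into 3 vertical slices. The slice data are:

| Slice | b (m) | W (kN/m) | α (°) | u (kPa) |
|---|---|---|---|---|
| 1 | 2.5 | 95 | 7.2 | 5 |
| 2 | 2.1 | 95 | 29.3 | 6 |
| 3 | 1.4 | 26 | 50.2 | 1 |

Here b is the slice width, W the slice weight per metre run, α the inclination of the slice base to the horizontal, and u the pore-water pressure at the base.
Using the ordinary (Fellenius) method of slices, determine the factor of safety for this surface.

FS = 1.03

Ordinary method of slices: FS = Σ[c'·Δl_i + (W_i cosα_i − u_i·Δl_i)·tanφ'] / Σ W_i sinα_i, with Δl_i = b_i / cosα_i.
Slice 1: Δl = 2.5/cos7.2° = 2.520 m; N'_1 = 95·cos7.2° − 5·2.520 = 81.7; c'Δl = 5.29; W sinα = 11.9
Slice 2: Δl = 2.1/cos29.3° = 2.408 m; N'_2 = 95·cos29.3° − 6·2.408 = 68.4; c'Δl = 5.06; W sinα = 46.5
Slice 3: Δl = 1.4/cos50.2° = 2.187 m; N'_3 = 26·cos50.2° − 1·2.187 = 14.5; c'Δl = 4.59; W sinα = 20.0
Σc'Δl = 14.9 kN/m; ΣN' = 164.5 kN/m; ΣW sinα = 78.4 kN/m
Resisting = 14.9 + 164.5·tan21.8° = 14.9 + 65.8 = 80.7 kN/m
FS = 80.7 / 78.4 = 1.030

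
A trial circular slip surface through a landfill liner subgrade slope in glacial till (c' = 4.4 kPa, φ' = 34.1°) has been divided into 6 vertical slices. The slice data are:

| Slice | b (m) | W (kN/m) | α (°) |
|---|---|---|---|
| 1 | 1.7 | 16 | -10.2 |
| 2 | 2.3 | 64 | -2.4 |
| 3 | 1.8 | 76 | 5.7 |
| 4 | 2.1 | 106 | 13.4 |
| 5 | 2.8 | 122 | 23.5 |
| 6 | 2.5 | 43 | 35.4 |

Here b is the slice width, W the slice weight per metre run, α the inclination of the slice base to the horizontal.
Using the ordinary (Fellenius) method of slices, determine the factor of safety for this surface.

FS = 3.36

Ordinary method of slices: FS = Σ[c'·Δl_i + (W_i cosα_i)·tanφ'] / Σ W_i sinα_i, with Δl_i = b_i / cosα_i.
Slice 1: Δl = 1.7/cos(-10.2°) = 1.727 m; N'_1 = 16·cos(-10.2°) = 15.7; c'Δl = 7.60; W sinα = -2.8
Slice 2: Δl = 2.3/cos(-2.4°) = 2.302 m; N'_2 = 64·cos(-2.4°) = 63.9; c'Δl = 10.13; W sinα = -2.7
Slice 3: Δl = 1.8/cos5.7° = 1.809 m; N'_3 = 76·cos5.7° = 75.6; c'Δl = 7.96; W sinα = 7.5
Slice 4: Δl = 2.1/cos13.4° = 2.159 m; N'_4 = 106·cos13.4° = 103.1; c'Δl = 9.50; W sinα = 24.6
Slice 5: Δl = 2.8/cos23.5° = 3.053 m; N'_5 = 122·cos23.5° = 111.9; c'Δl = 13.43; W sinα = 48.6
Slice 6: Δl = 2.5/cos35.4° = 3.067 m; N'_6 = 43·cos35.4° = 35.1; c'Δl = 13.49; W sinα = 24.9
Σc'Δl = 62.1 kN/m; ΣN' = 405.4 kN/m; ΣW sinα = 100.2 kN/m
Resisting = 62.1 + 405.4·tan34.1° = 62.1 + 274.5 = 336.6 kN/m
FS = 336.6 / 100.2 = 3.360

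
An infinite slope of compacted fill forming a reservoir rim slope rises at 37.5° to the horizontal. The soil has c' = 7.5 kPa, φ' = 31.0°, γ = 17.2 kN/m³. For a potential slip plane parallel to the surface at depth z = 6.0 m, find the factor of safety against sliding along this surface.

FS = 0.93

For an infinite slope with a slip plane parallel to the surface (no pore pressure): FS = [c' + γz cos²β tanφ'] / [γz sinβ cosβ].
γz = 17.2·6.0 = 103.20 kN/m²
Numerator = 7.5 + 103.20·cos²37.5°·tan31.0° = 7.5 + 103.20·0.6294·0.6009 = 46.529 kPa
Denominator = 103.20·sin37.5°·cos37.5° = 103.20·0.6088·0.7934 = 49.842 kPa
FS = 46.529 / 49.842 = 0.934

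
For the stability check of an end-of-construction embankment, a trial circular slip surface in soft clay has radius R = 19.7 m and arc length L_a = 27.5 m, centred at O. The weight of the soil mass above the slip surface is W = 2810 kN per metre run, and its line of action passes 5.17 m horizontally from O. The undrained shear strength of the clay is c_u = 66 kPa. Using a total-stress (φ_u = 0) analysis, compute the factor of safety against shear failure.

FS = 2.46

Taking moments about the centre O, the resisting moment is provided by the undrained shear strength acting along the arc:
M_R = c_u·L_a·R = 66·27.50·19.7 = 35755.5 kN·m/m
M_D = W·d = 2810·5.17 = 14527.7 kN·m/m
FS = M_R / M_D = 35755.5 / 14527.7 = 2.461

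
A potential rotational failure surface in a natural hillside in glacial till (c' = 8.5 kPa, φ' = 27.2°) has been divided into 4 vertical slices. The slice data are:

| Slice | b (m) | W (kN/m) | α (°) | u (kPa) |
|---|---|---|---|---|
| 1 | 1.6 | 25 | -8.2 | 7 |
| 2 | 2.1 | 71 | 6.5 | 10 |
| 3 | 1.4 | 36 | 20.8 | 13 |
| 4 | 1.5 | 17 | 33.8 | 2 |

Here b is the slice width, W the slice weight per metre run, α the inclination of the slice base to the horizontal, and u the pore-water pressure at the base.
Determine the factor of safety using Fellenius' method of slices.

FS = 3.92

Ordinary method of slices: FS = Σ[c'·Δl_i + (W_i cosα_i − u_i·Δl_i)·tanφ'] / Σ W_i sinα_i, with Δl_i = b_i / cosα_i.
Slice 1: Δl = 1.6/cos(-8.2°) = 1.617 m; N'_1 = 25·cos(-8.2°) − 7·1.617 = 13.4; c'Δl = 13.74; W sinα = -3.6
Slice 2: Δl = 2.1/cos6.5° = 2.114 m; N'_2 = 71·cos6.5° − 10·2.114 = 49.4; c'Δl = 17.97; W sinα = 8.0
Slice 3: Δl = 1.4/cos20.8° = 1.498 m; N'_3 = 36·cos20.8° − 13·1.498 = 14.2; c'Δl = 12.73; W sinα = 12.8
Slice 4: Δl = 1.5/cos33.8° = 1.805 m; N'_4 = 17·cos33.8° − 2·1.805 = 10.5; c'Δl = 15.34; W sinα = 9.5
Σc'Δl = 59.8 kN/m; ΣN' = 87.5 kN/m; ΣW sinα = 26.7 kN/m
Resisting = 59.8 + 87.5·tan27.2° = 59.8 + 45.0 = 104.8 kN/m
FS = 104.8 / 26.7 = 3.922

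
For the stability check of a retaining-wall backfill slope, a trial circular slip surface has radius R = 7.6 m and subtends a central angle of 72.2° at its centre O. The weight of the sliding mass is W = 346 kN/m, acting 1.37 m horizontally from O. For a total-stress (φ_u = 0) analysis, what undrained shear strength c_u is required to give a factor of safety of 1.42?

FS = c_u·L_a·R / (W·d), so c_u = FS·W·d / (L_a·R).
Arc length L_a = R·θ = 7.6·(72.2°·π/180) = 7.6·1.2601 = 9.58 m
c_u = 1.42·346·1.37 / (9.58·7.6) = 673.1 / 72.78 = 9.25 kPa

c_u = 9.2 kPa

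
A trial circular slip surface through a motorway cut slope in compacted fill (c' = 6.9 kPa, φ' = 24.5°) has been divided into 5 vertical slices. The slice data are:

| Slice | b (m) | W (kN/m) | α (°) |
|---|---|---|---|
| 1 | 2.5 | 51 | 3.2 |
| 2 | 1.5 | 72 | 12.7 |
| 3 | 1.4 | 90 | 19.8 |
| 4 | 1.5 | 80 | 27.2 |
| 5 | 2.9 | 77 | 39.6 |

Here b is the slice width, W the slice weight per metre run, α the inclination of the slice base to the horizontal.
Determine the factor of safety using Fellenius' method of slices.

Ordinary method of slices: FS = Σ[c'·Δl_i + (W_i cosα_i)·tanφ'] / Σ W_i sinα_i, with Δl_i = b_i / cosα_i.
Slice 1: Δl = 2.5/cos3.2° = 2.504 m; N'_1 = 51·cos3.2° = 50.9; c'Δl = 17.28; W sinα = 2.8
Slice 2: Δl = 1.5/cos12.7° = 1.538 m; N'_2 = 72·cos12.7° = 70.2; c'Δl = 10.61; W sinα = 15.8
Slice 3: Δl = 1.4/cos19.8° = 1.488 m; N'_3 = 90·cos19.8° = 84.7; c'Δl = 10.27; W sinα = 30.5
Slice 4: Δl = 1.5/cos27.2° = 1.686 m; N'_4 = 80·cos27.2° = 71.2; c'Δl = 11.64; W sinα = 36.6
Slice 5: Δl = 2.9/cos39.6° = 3.764 m; N'_5 = 77·cos39.6° = 59.3; c'Δl = 25.97; W sinα = 49.1
Σc'Δl = 75.8 kN/m; ΣN' = 336.3 kN/m; ΣW sinα = 134.8 kN/m
Resisting = 75.8 + 336.3·tan24.5° = 75.8 + 153.3 = 229.0 kN/m
FS = 229.0 / 134.8 = 1.699

FS = 1.70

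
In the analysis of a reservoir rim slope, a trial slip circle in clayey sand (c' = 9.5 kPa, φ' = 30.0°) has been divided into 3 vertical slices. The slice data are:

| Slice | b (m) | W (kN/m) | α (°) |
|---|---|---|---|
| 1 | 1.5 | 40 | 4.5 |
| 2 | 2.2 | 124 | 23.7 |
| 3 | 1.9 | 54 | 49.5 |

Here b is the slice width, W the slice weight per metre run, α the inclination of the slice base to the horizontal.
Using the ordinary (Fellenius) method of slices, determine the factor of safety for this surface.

Ordinary method of slices: FS = Σ[c'·Δl_i + (W_i cosα_i)·tanφ'] / Σ W_i sinα_i, with Δl_i = b_i / cosα_i.
Slice 1: Δl = 1.5/cos4.5° = 1.505 m; N'_1 = 40·cos4.5° = 39.9; c'Δl = 14.29; W sinα = 3.1
Slice 2: Δl = 2.2/cos23.7° = 2.403 m; N'_2 = 124·cos23.7° = 113.5; c'Δl = 22.83; W sinα = 49.8
Slice 3: Δl = 1.9/cos49.5° = 2.926 m; N'_3 = 54·cos49.5° = 35.1; c'Δl = 27.79; W sinα = 41.1
Σc'Δl = 64.9 kN/m; ΣN' = 188.5 kN/m; ΣW sinα = 94.0 kN/m
Resisting = 64.9 + 188.5·tan30.0° = 64.9 + 108.8 = 173.7 kN/m
FS = 173.7 / 94.0 = 1.847

FS = 1.85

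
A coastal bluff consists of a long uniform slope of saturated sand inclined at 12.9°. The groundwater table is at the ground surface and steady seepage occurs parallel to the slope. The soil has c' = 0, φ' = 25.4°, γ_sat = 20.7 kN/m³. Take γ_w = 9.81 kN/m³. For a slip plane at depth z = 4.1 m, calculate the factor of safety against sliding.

With seepage parallel to the slope and the water table at the surface, the effective normal stress on the slip plane uses the buoyant unit weight γ' = γ_sat − γ_w while the driving shear stress uses γ_sat:
FS = [c' + γ' z cos²β tanφ'] / [γ_sat z sinβ cosβ]
(For c' = 0 this reduces to FS = (γ'/γ_sat)·tanφ'/tanβ.)
γ' = 20.7 − 9.81 = 10.89 kN/m³
Numerator = 0.0 + 10.89·4.1·cos²12.9°·tan25.4° = 0.0 + 10.89·4.1·0.9502·0.4748 = 20.144 kPa
Denominator = 20.7·4.1·sin12.9°·cos12.9° = 20.7·4.1·0.2233·0.9748 = 18.469 kPa
FS = 20.144 / 18.469 = 1.091

FS = 1.09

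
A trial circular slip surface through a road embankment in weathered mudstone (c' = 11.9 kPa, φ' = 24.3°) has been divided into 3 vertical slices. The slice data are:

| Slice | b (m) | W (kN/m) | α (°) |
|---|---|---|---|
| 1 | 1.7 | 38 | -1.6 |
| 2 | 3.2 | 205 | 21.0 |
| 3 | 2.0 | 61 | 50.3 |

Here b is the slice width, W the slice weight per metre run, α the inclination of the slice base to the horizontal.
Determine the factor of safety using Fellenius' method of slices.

FS = 1.84

Ordinary method of slices: FS = Σ[c'·Δl_i + (W_i cosα_i)·tanφ'] / Σ W_i sinα_i, with Δl_i = b_i / cosα_i.
Slice 1: Δl = 1.7/cos(-1.6°) = 1.701 m; N'_1 = 38·cos(-1.6°) = 38.0; c'Δl = 20.24; W sinα = -1.1
Slice 2: Δl = 3.2/cos21.0° = 3.428 m; N'_2 = 205·cos21.0° = 191.4; c'Δl = 40.79; W sinα = 73.5
Slice 3: Δl = 2.0/cos50.3° = 3.131 m; N'_3 = 61·cos50.3° = 39.0; c'Δl = 37.26; W sinα = 46.9
Σc'Δl = 98.3 kN/m; ΣN' = 268.3 kN/m; ΣW sinα = 119.3 kN/m
Resisting = 98.3 + 268.3·tan24.3° = 98.3 + 121.2 = 219.4 kN/m
FS = 219.4 / 119.3 = 1.839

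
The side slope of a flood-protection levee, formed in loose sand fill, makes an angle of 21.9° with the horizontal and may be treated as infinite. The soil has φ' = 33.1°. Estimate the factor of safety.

For a dry cohesionless infinite slope the factor of safety is FS = tanφ' / tanβ.
FS = tan33.1° / tan21.9° = 0.6519 / 0.4020 = 1.622

FS = 1.62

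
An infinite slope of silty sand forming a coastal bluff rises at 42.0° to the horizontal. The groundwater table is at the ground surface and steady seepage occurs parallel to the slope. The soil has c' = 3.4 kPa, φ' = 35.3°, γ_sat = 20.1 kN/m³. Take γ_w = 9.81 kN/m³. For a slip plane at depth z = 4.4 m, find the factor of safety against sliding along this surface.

With seepage parallel to the slope and the water table at the surface, the effective normal stress on the slip plane uses the buoyant unit weight γ' = γ_sat − γ_w while the driving shear stress uses γ_sat:
FS = [c' + γ' z cos²β tanφ'] / [γ_sat z sinβ cosβ]
γ' = 20.1 − 9.81 = 10.29 kN/m³
Numerator = 3.4 + 10.29·4.4·cos²42.0°·tan35.3° = 3.4 + 10.29·4.4·0.5523·0.7080 = 21.104 kPa
Denominator = 20.1·4.4·sin42.0°·cos42.0° = 20.1·4.4·0.6691·0.7431 = 43.978 kPa
FS = 21.104 / 43.978 = 0.480

FS = 0.48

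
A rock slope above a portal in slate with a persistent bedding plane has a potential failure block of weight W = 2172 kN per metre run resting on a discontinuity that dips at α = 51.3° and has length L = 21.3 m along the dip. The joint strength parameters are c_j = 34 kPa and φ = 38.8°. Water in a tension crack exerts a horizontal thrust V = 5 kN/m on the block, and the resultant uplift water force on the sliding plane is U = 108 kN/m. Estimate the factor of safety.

Resolving the block weight along and normal to the plane and applying the Mohr–Coulomb strength on the joint:
N' = W cosα − U − V sinα = 2172·cos51.3° − 108 − 5·sin51.3° = 1246.1 kN/m
Driving force T = W sinα + V cosα = 2172·sin51.3° + 5·cos51.3° = 1698.2 kN/m
Resisting force R = c_j·L + N'·tanφ = 34·21.3 + 1246.1·tan38.8° = 724.2 + 1001.9 = 1726.1 kN/m
FS = R / T = 1726.1 / 1698.2 = 1.016

FS = 1.02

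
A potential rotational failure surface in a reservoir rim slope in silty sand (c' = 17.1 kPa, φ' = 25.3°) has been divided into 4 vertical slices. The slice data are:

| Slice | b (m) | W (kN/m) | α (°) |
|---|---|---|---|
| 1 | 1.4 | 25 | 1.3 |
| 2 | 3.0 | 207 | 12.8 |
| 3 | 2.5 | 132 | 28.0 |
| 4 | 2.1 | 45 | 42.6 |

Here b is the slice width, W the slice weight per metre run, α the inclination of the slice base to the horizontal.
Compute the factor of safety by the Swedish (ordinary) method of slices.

FS = 2.53

Ordinary method of slices: FS = Σ[c'·Δl_i + (W_i cosα_i)·tanφ'] / Σ W_i sinα_i, with Δl_i = b_i / cosα_i.
Slice 1: Δl = 1.4/cos1.3° = 1.400 m; N'_1 = 25·cos1.3° = 25.0; c'Δl = 23.95; W sinα = 0.6
Slice 2: Δl = 3.0/cos12.8° = 3.076 m; N'_2 = 207·cos12.8° = 201.9; c'Δl = 52.61; W sinα = 45.9
Slice 3: Δl = 2.5/cos28.0° = 2.831 m; N'_3 = 132·cos28.0° = 116.5; c'Δl = 48.42; W sinα = 62.0
Slice 4: Δl = 2.1/cos42.6° = 2.853 m; N'_4 = 45·cos42.6° = 33.1; c'Δl = 48.78; W sinα = 30.5
Σc'Δl = 173.8 kN/m; ΣN' = 376.5 kN/m; ΣW sinα = 138.9 kN/m
Resisting = 173.8 + 376.5·tan25.3° = 173.8 + 178.0 = 351.7 kN/m
FS = 351.7 / 138.9 = 2.533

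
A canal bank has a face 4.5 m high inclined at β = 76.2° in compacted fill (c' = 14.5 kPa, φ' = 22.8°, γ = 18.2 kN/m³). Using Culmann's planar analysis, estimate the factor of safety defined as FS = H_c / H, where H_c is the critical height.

H_c = (4c'/γ) · sinβ cosφ' / [1 − cos(β − φ')]
    = (4·14.5/18.2) · sin76.2°·cos22.8° / [1 − cos53.4°]
    = 3.187 · 0.8953 / 0.4038 = 7.07 m
FS = H_c / H = 7.07 / 4.5 = 1.570

FS = 1.57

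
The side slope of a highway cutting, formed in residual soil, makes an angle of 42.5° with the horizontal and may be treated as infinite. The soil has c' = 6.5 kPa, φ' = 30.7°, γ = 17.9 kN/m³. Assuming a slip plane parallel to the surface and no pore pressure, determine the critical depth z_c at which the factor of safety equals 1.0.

Setting FS = 1.00 in FS = [c' + γz cos²β tanφ'] / [γz sinβ cosβ] and solving for z:
z = c' / [γ cosβ (FS·sinβ − cosβ·tanφ')]
  = 6.5 / [17.9·cos42.5°·(1.00·sin42.5° − cos42.5°·tan30.7°)]
  = 6.5 / [17.9·0.7373·(1.00·0.6756 − 0.7373·0.5938)]
  = 6.5 / 3.1387 = 2.071 m

z_c = 2.07 m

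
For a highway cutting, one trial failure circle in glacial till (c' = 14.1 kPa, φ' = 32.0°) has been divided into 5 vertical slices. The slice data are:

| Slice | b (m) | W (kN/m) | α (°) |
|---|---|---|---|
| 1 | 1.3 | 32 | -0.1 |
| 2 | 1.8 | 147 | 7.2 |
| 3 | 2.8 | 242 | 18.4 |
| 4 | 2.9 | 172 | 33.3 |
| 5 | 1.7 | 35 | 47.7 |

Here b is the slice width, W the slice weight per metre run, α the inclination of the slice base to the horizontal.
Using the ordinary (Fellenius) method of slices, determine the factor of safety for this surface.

Ordinary method of slices: FS = Σ[c'·Δl_i + (W_i cosα_i)·tanφ'] / Σ W_i sinα_i, with Δl_i = b_i / cosα_i.
Slice 1: Δl = 1.3/cos(-0.1°) = 1.300 m; N'_1 = 32·cos(-0.1°) = 32.0; c'Δl = 18.33; W sinα = -0.1
Slice 2: Δl = 1.8/cos7.2° = 1.814 m; N'_2 = 147·cos7.2° = 145.8; c'Δl = 25.58; W sinα = 18.4
Slice 3: Δl = 2.8/cos18.4° = 2.951 m; N'_3 = 242·cos18.4° = 229.6; c'Δl = 41.61; W sinα = 76.4
Slice 4: Δl = 2.9/cos33.3° = 3.470 m; N'_4 = 172·cos33.3° = 143.8; c'Δl = 48.92; W sinα = 94.4
Slice 5: Δl = 1.7/cos47.7° = 2.526 m; N'_5 = 35·cos47.7° = 23.6; c'Δl = 35.62; W sinα = 25.9
Σc'Δl = 170.1 kN/m; ΣN' = 574.8 kN/m; ΣW sinα = 215.1 kN/m
Resisting = 170.1 + 574.8·tan32.0° = 170.1 + 359.2 = 529.2 kN/m
FS = 529.2 / 215.1 = 2.461

FS = 2.46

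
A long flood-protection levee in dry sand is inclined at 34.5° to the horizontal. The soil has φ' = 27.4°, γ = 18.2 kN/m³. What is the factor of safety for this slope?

For a dry cohesionless infinite slope the factor of safety is FS = tanφ' / tanβ.
FS = tan27.4° / tan34.5° = 0.5184 / 0.6873 = 0.754

FS = 0.75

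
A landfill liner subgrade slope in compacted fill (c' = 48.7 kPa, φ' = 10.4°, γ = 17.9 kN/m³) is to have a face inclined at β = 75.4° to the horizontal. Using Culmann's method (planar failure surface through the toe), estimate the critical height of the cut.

H_c = 17.94 m

Culmann's analysis gives the critical failure plane at α_cr = (β + φ')/2 = (75.4 + 10.4)/2 = 42.9°, and the critical height
H_c = (4c'/γ) · sinβ cosφ' / [1 − cos(β − φ')]
    = (4·48.7/17.9) · sin75.4°·cos10.4° / [1 − cos(65.0°)]
    = 10.883 · 0.9677·0.9836 / [1 − 0.4226]
    = 10.883 · 0.9518 / 0.5774
    = 17.94 m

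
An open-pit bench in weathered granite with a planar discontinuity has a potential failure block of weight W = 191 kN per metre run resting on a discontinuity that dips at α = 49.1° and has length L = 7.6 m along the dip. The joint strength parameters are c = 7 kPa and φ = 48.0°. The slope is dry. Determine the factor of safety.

FS = 1.33

Resolving the block weight along and normal to the plane and applying the Mohr–Coulomb strength on the joint:
N' = W cosα = 191·cos49.1° = 125.1 kN/m
Driving force T = W sinα = 191·sin49.1° = 144.4 kN/m
Resisting force R = c·L + N'·tanφ = 7·7.6 + 125.1·tan48.0° = 53.2 + 138.9 = 192.1 kN/m
FS = R / T = 192.1 / 144.4 = 1.331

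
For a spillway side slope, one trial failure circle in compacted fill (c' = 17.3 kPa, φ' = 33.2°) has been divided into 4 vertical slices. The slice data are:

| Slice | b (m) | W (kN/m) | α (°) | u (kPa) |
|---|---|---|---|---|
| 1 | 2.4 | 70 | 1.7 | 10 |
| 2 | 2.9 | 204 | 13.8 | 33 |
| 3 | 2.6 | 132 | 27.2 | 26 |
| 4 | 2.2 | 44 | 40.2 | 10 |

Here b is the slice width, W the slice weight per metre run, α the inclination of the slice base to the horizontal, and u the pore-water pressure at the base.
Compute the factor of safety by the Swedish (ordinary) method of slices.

FS = 2.29

Ordinary method of slices: FS = Σ[c'·Δl_i + (W_i cosα_i − u_i·Δl_i)·tanφ'] / Σ W_i sinα_i, with Δl_i = b_i / cosα_i.
Slice 1: Δl = 2.4/cos1.7° = 2.401 m; N'_1 = 70·cos1.7° − 10·2.401 = 46.0; c'Δl = 41.54; W sinα = 2.1
Slice 2: Δl = 2.9/cos13.8° = 2.986 m; N'_2 = 204·cos13.8° − 33·2.986 = 99.6; c'Δl = 51.66; W sinα = 48.7
Slice 3: Δl = 2.6/cos27.2° = 2.923 m; N'_3 = 132·cos27.2° − 26·2.923 = 41.4; c'Δl = 50.57; W sinα = 60.3
Slice 4: Δl = 2.2/cos40.2° = 2.880 m; N'_4 = 44·cos40.2° − 10·2.880 = 4.8; c'Δl = 49.83; W sinα = 28.4
Σc'Δl = 193.6 kN/m; ΣN' = 191.7 kN/m; ΣW sinα = 139.5 kN/m
Resisting = 193.6 + 191.7·tan33.2° = 193.6 + 125.5 = 319.1 kN/m
FS = 319.1 / 139.5 = 2.288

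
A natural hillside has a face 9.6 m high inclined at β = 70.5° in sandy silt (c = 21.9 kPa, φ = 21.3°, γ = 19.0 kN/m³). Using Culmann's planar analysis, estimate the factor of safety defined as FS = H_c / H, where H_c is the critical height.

H_c = (4c/γ) · sinβ cosφ / [1 − cos(β − φ)]
    = (4·21.9/19.0) · sin70.5°·cos21.3° / [1 − cos49.2°]
    = 4.611 · 0.8783 / 0.3466 = 11.68 m
FS = H_c / H = 11.68 / 9.6 = 1.217

FS = 1.22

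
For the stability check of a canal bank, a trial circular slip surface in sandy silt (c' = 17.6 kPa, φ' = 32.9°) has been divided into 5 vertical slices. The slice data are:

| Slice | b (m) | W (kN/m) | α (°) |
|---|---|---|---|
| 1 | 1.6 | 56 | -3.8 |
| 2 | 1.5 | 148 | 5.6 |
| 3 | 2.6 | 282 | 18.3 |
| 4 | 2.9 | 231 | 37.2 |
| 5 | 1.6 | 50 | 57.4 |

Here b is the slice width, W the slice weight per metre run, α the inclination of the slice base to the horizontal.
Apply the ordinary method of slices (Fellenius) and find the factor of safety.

FS = 2.35

Ordinary method of slices: FS = Σ[c'·Δl_i + (W_i cosα_i)·tanφ'] / Σ W_i sinα_i, with Δl_i = b_i / cosα_i.
Slice 1: Δl = 1.6/cos(-3.8°) = 1.604 m; N'_1 = 56·cos(-3.8°) = 55.9; c'Δl = 28.22; W sinα = -3.7
Slice 2: Δl = 1.5/cos5.6° = 1.507 m; N'_2 = 148·cos5.6° = 147.3; c'Δl = 26.53; W sinα = 14.4
Slice 3: Δl = 2.6/cos18.3° = 2.738 m; N'_3 = 282·cos18.3° = 267.7; c'Δl = 48.20; W sinα = 88.5
Slice 4: Δl = 2.9/cos37.2° = 3.641 m; N'_4 = 231·cos37.2° = 184.0; c'Δl = 64.08; W sinα = 139.7
Slice 5: Δl = 1.6/cos57.4° = 2.970 m; N'_5 = 50·cos57.4° = 26.9; c'Δl = 52.27; W sinα = 42.1
Σc'Δl = 219.3 kN/m; ΣN' = 681.8 kN/m; ΣW sinα = 281.1 kN/m
Resisting = 219.3 + 681.8·tan32.9° = 219.3 + 441.1 = 660.4 kN/m
FS = 660.4 / 281.1 = 2.350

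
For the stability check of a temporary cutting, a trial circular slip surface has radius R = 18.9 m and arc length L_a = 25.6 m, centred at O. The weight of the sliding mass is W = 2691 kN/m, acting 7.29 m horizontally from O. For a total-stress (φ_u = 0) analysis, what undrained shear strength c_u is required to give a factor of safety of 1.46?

FS = c_u·L_a·R / (W·d), so c_u = FS·W·d / (L_a·R).
c_u = 1.46·2691·7.29 / (25.60·18.9) = 28641.4 / 483.84 = 59.20 kPa

c_u = 59.2 kPa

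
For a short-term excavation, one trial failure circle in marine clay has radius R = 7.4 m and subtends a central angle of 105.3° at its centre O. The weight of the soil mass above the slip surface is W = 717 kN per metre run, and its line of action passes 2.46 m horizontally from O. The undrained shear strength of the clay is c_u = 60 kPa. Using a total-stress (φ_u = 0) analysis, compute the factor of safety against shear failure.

FS = 3.42

Taking moments about the centre O, the resisting moment is provided by the undrained shear strength acting along the arc:
Arc length L_a = R·θ = 7.4·(105.3°·π/180) = 7.4·1.8378 = 13.60 m
M_R = c_u·L_a·R = 60·13.60·7.4 = 6038.4 kN·m/m
M_D = W·d = 717·2.46 = 1763.8 kN·m/m
FS = M_R / M_D = 6038.4 / 1763.8 = 3.423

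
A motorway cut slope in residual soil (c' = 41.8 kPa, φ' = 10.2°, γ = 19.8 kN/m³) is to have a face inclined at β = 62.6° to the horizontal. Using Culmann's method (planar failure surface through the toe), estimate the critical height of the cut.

H_c = 18.93 m

Culmann's analysis gives the critical failure plane at α_cr = (β + φ')/2 = (62.6 + 10.2)/2 = 36.4°, and the critical height
H_c = (4c'/γ) · sinβ cosφ' / [1 − cos(β − φ')]
    = (4·41.8/19.8) · sin62.6°·cos10.2° / [1 − cos(52.4°)]
    = 8.444 · 0.8878·0.9842 / [1 − 0.6101]
    = 8.444 · 0.8738 / 0.3899
    = 18.93 m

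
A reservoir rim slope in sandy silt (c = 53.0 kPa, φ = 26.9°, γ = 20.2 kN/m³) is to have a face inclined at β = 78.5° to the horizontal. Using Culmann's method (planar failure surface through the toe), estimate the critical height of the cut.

Culmann's analysis gives the critical failure plane at α_cr = (β + φ)/2 = (78.5 + 26.9)/2 = 52.7°, and the critical height
H_c = (4c/γ) · sinβ cosφ / [1 − cos(β − φ)]
    = (4·53.0/20.2) · sin78.5°·cos26.9° / [1 − cos(51.6°)]
    = 10.495 · 0.9799·0.8918 / [1 − 0.6211]
    = 10.495 · 0.8739 / 0.3789
    = 24.21 m

H_c = 24.21 m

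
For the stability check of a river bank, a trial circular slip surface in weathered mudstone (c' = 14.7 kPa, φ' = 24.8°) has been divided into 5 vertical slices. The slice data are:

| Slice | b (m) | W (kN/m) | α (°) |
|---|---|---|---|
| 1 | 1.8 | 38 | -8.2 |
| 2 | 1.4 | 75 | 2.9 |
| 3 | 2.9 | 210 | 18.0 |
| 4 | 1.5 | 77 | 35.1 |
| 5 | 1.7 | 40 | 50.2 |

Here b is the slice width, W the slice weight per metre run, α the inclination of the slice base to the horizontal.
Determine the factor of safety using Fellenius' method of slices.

FS = 2.48

Ordinary method of slices: FS = Σ[c'·Δl_i + (W_i cosα_i)·tanφ'] / Σ W_i sinα_i, with Δl_i = b_i / cosα_i.
Slice 1: Δl = 1.8/cos(-8.2°) = 1.819 m; N'_1 = 38·cos(-8.2°) = 37.6; c'Δl = 26.73; W sinα = -5.4
Slice 2: Δl = 1.4/cos2.9° = 1.402 m; N'_2 = 75·cos2.9° = 74.9; c'Δl = 20.61; W sinα = 3.8
Slice 3: Δl = 2.9/cos18.0° = 3.049 m; N'_3 = 210·cos18.0° = 199.7; c'Δl = 44.82; W sinα = 64.9
Slice 4: Δl = 1.5/cos35.1° = 1.833 m; N'_4 = 77·cos35.1° = 63.0; c'Δl = 26.95; W sinα = 44.3
Slice 5: Δl = 1.7/cos50.2° = 2.656 m; N'_5 = 40·cos50.2° = 25.6; c'Δl = 39.04; W sinα = 30.7
Σc'Δl = 158.2 kN/m; ΣN' = 400.8 kN/m; ΣW sinα = 138.3 kN/m
Resisting = 158.2 + 400.8·tan24.8° = 158.2 + 185.2 = 343.4 kN/m
FS = 343.4 / 138.3 = 2.483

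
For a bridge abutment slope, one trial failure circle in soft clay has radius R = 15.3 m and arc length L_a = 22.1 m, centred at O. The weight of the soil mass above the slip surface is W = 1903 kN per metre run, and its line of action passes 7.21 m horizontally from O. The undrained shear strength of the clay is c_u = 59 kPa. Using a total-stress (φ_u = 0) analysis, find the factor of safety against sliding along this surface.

FS = 1.45

Taking moments about the centre O, the resisting moment is provided by the undrained shear strength acting along the arc:
M_R = c_u·L_a·R = 59·22.10·15.3 = 19949.7 kN·m/m
M_D = W·d = 1903·7.21 = 13720.6 kN·m/m
FS = M_R / M_D = 19949.7 / 13720.6 = 1.454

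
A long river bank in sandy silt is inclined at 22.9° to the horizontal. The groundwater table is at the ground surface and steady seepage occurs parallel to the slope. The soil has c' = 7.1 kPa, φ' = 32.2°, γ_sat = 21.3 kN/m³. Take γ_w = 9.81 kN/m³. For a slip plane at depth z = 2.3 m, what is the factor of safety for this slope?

FS = 1.21

With seepage parallel to the slope and the water table at the surface, the effective normal stress on the slip plane uses the buoyant unit weight γ' = γ_sat − γ_w while the driving shear stress uses γ_sat:
FS = [c' + γ' z cos²β tanφ'] / [γ_sat z sinβ cosβ]
γ' = 21.3 − 9.81 = 11.49 kN/m³
Numerator = 7.1 + 11.49·2.3·cos²22.9°·tan32.2° = 7.1 + 11.49·2.3·0.8486·0.6297 = 21.222 kPa
Denominator = 21.3·2.3·sin22.9°·cos22.9° = 21.3·2.3·0.3891·0.9212 = 17.561 kPa
FS = 21.222 / 17.561 = 1.208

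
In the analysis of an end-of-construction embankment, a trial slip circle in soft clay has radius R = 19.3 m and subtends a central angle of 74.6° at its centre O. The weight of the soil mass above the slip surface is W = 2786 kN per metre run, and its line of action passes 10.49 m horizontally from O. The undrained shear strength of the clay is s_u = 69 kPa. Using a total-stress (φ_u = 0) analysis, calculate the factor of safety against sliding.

Taking moments about the centre O, the resisting moment is provided by the undrained shear strength acting along the arc:
Arc length L_a = R·θ = 19.3·(74.6°·π/180) = 19.3·1.3020 = 25.13 m
M_R = s_u·L_a·R = 69·25.13·19.3 = 33464.2 kN·m/m
M_D = W·d = 2786·10.49 = 29225.1 kN·m/m
FS = M_R / M_D = 33464.2 / 29225.1 = 1.145

FS = 1.15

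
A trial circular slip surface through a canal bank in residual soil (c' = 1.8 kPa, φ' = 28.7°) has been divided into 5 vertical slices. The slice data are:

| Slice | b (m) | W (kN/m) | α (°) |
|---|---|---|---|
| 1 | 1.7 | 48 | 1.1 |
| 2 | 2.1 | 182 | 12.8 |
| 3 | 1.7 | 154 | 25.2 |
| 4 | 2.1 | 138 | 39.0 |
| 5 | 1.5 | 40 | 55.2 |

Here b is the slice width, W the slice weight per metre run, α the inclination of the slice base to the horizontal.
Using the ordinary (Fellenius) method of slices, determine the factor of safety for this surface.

Ordinary method of slices: FS = Σ[c'·Δl_i + (W_i cosα_i)·tanφ'] / Σ W_i sinα_i, with Δl_i = b_i / cosα_i.
Slice 1: Δl = 1.7/cos1.1° = 1.700 m; N'_1 = 48·cos1.1° = 48.0; c'Δl = 3.06; W sinα = 0.9
Slice 2: Δl = 2.1/cos12.8° = 2.154 m; N'_2 = 182·cos12.8° = 177.5; c'Δl = 3.88; W sinα = 40.3
Slice 3: Δl = 1.7/cos25.2° = 1.879 m; N'_3 = 154·cos25.2° = 139.3; c'Δl = 3.38; W sinα = 65.6
Slice 4: Δl = 2.1/cos39.0° = 2.702 m; N'_4 = 138·cos39.0° = 107.2; c'Δl = 4.86; W sinα = 86.8
Slice 5: Δl = 1.5/cos55.2° = 2.628 m; N'_5 = 40·cos55.2° = 22.8; c'Δl = 4.73; W sinα = 32.8
Σc'Δl = 19.9 kN/m; ΣN' = 494.9 kN/m; ΣW sinα = 226.5 kN/m
Resisting = 19.9 + 494.9·tan28.7° = 19.9 + 270.9 = 290.9 kN/m
FS = 290.9 / 226.5 = 1.284

FS = 1.28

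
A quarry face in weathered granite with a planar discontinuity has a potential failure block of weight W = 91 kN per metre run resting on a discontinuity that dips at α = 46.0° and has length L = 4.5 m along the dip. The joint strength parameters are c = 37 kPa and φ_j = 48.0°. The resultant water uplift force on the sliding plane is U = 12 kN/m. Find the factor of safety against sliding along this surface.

FS = 3.41

Resolving the block weight along and normal to the plane and applying the Mohr–Coulomb strength on the joint:
N' = W cosα − U = 91·cos46.0° − 12 = 51.2 kN/m
Driving force T = W sinα = 91·sin46.0° = 65.5 kN/m
Resisting force R = c·L + N'·tanφ_j = 37·4.5 + 51.2·tan48.0° = 166.5 + 56.9 = 223.4 kN/m
FS = R / T = 223.4 / 65.5 = 3.412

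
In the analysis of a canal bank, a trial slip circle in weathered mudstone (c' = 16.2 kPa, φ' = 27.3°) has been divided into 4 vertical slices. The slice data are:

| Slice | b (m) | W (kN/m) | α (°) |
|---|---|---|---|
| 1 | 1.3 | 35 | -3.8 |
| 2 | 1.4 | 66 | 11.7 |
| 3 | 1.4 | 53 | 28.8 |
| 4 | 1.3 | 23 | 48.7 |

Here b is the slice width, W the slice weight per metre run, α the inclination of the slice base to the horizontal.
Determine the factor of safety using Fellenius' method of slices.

FS = 3.44

Ordinary method of slices: FS = Σ[c'·Δl_i + (W_i cosα_i)·tanφ'] / Σ W_i sinα_i, with Δl_i = b_i / cosα_i.
Slice 1: Δl = 1.3/cos(-3.8°) = 1.303 m; N'_1 = 35·cos(-3.8°) = 34.9; c'Δl = 21.11; W sinα = -2.3
Slice 2: Δl = 1.4/cos11.7° = 1.430 m; N'_2 = 66·cos11.7° = 64.6; c'Δl = 23.16; W sinα = 13.4
Slice 3: Δl = 1.4/cos28.8° = 1.598 m; N'_3 = 53·cos28.8° = 46.4; c'Δl = 25.88; W sinα = 25.5
Slice 4: Δl = 1.3/cos48.7° = 1.970 m; N'_4 = 23·cos48.7° = 15.2; c'Δl = 31.91; W sinα = 17.3
Σc'Δl = 102.1 kN/m; ΣN' = 161.2 kN/m; ΣW sinα = 53.9 kN/m
Resisting = 102.1 + 161.2·tan27.3° = 102.1 + 83.2 = 185.2 kN/m
FS = 185.2 / 53.9 = 3.438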